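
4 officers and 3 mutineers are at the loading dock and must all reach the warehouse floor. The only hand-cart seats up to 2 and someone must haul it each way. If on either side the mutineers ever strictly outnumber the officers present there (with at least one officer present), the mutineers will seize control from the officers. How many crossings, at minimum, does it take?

11

Counting alone: each trip to the warehouse floor takes at most 2 across and each return brings at least 1 back, so after t trips out (and t−1 returns) at most 2t − (t−1) of the 7 are across; that first reaches 7 at t = 6, so at least 11 crossings are needed.
The plan below uses exactly 11 crossings, so it is optimal:
1. 2 mutineers → the warehouse floor.  (the loading dock: 4O 1M; the warehouse floor: 0O 2M)
2. 1 mutineer ← the loading dock.  (the loading dock: 4O 2M; the warehouse floor: 0O 1M)
3. 2 mutineers → the warehouse floor.  (the loading dock: 4O 0M; the warehouse floor: 0O 3M)
4. 1 mutineer ← the loading dock.  (the loading dock: 4O 1M; the warehouse floor: 0O 2M)
5. 2 officers → the warehouse floor.  (the loading dock: 2O 1M; the warehouse floor: 2O 2M)
6. 1 mutineer ← the loading dock.  (the loading dock: 2O 2M; the warehouse floor: 2O 1M)
7. 1 officer and 1 mutineer → the warehouse floor.  (the loading dock: 1O 1M; the warehouse floor: 3O 2M)
8. 1 officer ← the loading dock.  (the loading dock: 2O 1M; the warehouse floor: 2O 2M)
9. 1 officer and 1 mutineer → the warehouse floor.  (the loading dock: 1O 0M; the warehouse floor: 3O 3M)
10. 1 mutineer ← the loading dock.  (the loading dock: 1O 1M; the warehouse floor: 3O 2M)
11. 1 officer and 1 mutineer → the warehouse floor.  (the loading dock: 0O 0M; the warehouse floor: 4O 3M)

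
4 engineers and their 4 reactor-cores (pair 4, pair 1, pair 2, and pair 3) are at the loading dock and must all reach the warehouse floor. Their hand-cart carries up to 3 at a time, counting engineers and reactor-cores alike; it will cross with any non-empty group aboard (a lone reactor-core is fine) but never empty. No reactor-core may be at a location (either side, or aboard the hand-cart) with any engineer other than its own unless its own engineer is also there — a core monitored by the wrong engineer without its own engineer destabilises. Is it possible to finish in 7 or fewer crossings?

No

Counting alone: each trip to the warehouse floor takes at most 3 across and each return brings at least 1 back, so after t trips out (and t−1 returns) at most 3t − (t−1) of the 8 are across; that first reaches 8 at t = 4, so at least 7 crossings are needed.
The safety rule pushes this higher. Following every safe sequence of crossings, the most of the 8 that can be at the warehouse floor as the hand-cart arrives there on crossing 7 is 7 — never all 8.
So the move cannot be finished within 7 crossings. (The shortest complete plan takes 9:)
1. engineer 4 and reactor-core 4 cross → the warehouse floor.
2. engineer 4 crosses ← the loading dock.
3. engineer 1, engineer 4, and reactor-core 1 cross → the warehouse floor.
4. engineer 4 and reactor-core 4 cross ← the loading dock.
5. engineer 2, engineer 3, and engineer 4 cross → the warehouse floor.
6. reactor-core 1 crosses ← the loading dock.
7. reactor-core 1 and reactor-core 4 cross → the warehouse floor.
8. reactor-core 4 crosses ← the loading dock.
9. reactor-core 2, reactor-core 3, and reactor-core 4 cross → the warehouse floor.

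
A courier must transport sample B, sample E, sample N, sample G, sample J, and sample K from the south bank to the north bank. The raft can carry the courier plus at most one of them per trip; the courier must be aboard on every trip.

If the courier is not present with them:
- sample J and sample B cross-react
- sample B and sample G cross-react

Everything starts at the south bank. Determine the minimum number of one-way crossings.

Counting alone: the courier can take at most 1 across per trip to the north bank, so moving all 6 needs at least 6 loaded trips out, with a return between consecutive ones — at least 11 crossings.
The safety rule pushes this higher. Following every safe sequence of crossings, the most of the 6 that can be at the north bank as the raft arrives there on crossing 11 is 5 — never all 6.
So no plan with fewer than 13 crossings exists, and this one achieves 13:
1. Courier goes to the north bank with sample B.
2. Courier goes back to the south bank alone.
3. Courier goes to the north bank with sample E.
4. Courier goes back to the south bank alone.
5. Courier goes to the north bank with sample N.
6. Courier goes back to the south bank alone.
7. Courier goes to the north bank with sample G.
8. Courier goes back to the south bank with sample B.
9. Courier goes to the north bank with sample J.
10. Courier goes back to the south bank alone.
11. Courier goes to the north bank with sample K.
12. Courier goes back to the south bank alone.
13. Courier goes to the north bank with sample B.

13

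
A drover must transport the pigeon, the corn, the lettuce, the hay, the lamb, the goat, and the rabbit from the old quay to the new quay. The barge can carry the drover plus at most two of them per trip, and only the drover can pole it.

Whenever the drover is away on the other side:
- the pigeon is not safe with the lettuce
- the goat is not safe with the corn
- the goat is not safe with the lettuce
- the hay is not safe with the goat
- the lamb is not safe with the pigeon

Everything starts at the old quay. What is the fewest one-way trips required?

Counting alone: the drover can take at most 2 across per trip to the new quay, so moving all 7 needs at least 4 loaded trips out, with a return between consecutive ones — at least 7 crossings.
The safety rule pushes this higher. Following every safe sequence of crossings, the most of the 7 that can be at the new quay as the barge arrives there on crossing 7 is 6 — never all 7.
So no plan with fewer than 9 crossings exists, and this one achieves 9:
1. Drover goes to the new quay with the goat and the pigeon.  [the old quay: the corn, the hay, the lamb, the lettuce, the rabbit | the new quay: the goat, the pigeon]
2. Drover goes back to the old quay alone.  [the old quay: the corn, the hay, the lamb, the lettuce, the rabbit | the new quay: the goat, the pigeon]
3. Drover goes to the new quay with the corn.  [the old quay: the hay, the lamb, the lettuce, the rabbit | the new quay: the corn, the goat, the pigeon]
4. Drover goes back to the old quay with the goat.  [the old quay: the goat, the hay, the lamb, the lettuce, the rabbit | the new quay: the corn, the pigeon]
5. Drover goes to the new quay with the hay and the lettuce.  [the old quay: the goat, the lamb, the rabbit | the new quay: the corn, the hay, the lettuce, the pigeon]
6. Drover goes back to the old quay with the pigeon.  [the old quay: the goat, the lamb, the pigeon, the rabbit | the new quay: the corn, the hay, the lettuce]
7. Drover goes to the new quay with the lamb and the rabbit.  [the old quay: the goat, the pigeon | the new quay: the corn, the hay, the lamb, the lettuce, the rabbit]
8. Drover goes back to the old quay alone.  [the old quay: the goat, the pigeon | the new quay: the corn, the hay, the lamb, the lettuce, the rabbit]
9. Drover goes to the new quay with the goat and the pigeon.  [the old quay: — | the new quay: the corn, the goat, the hay, the lamb, the lettuce, the pigeon, the rabbit]

9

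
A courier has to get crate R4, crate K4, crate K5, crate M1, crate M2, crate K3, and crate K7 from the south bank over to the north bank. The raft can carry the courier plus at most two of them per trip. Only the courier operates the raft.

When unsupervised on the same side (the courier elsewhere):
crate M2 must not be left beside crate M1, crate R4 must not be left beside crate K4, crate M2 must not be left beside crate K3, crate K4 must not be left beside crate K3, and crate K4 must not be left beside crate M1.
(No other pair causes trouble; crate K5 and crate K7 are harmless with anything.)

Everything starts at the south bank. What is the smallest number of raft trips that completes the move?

Counting alone: the courier can take at most 2 across per trip to the north bank, so moving all 7 needs at least 4 loaded trips out, with a return between consecutive ones — at least 7 crossings.
The safety rule pushes this higher. Following every safe sequence of crossings, the most of the 7 that can be at the north bank as the raft arrives there on crossing 7 is 6 — never all 7.
So no plan with fewer than 9 crossings exists, and this one achieves 9:
1. Courier goes to the north bank with crate K4 and crate M2.  [the south bank: crate K3, crate K5, crate K7, crate M1, crate R4 | the north bank: crate K4, crate M2]
2. Courier goes back to the south bank alone.  [the south bank: crate K3, crate K5, crate K7, crate M1, crate R4 | the north bank: crate K4, crate M2]
3. Courier goes to the north bank with crate R4.  [the south bank: crate K3, crate K5, crate K7, crate M1 | the north bank: crate K4, crate M2, crate R4]
4. Courier goes back to the south bank with crate K4.  [the south bank: crate K3, crate K4, crate K5, crate K7, crate M1 | the north bank: crate M2, crate R4]
5. Courier goes to the north bank with crate K3 and crate M1.  [the south bank: crate K4, crate K5, crate K7 | the north bank: crate K3, crate M1, crate M2, crate R4]
6. Courier goes back to the south bank with crate M2.  [the south bank: crate K4, crate K5, crate K7, crate M2 | the north bank: crate K3, crate M1, crate R4]
7. Courier goes to the north bank with crate K5 and crate K7.  [the south bank: crate K4, crate M2 | the north bank: crate K3, crate K5, crate K7, crate M1, crate R4]
8. Courier goes back to the south bank alone.  [the south bank: crate K4, crate M2 | the north bank: crate K3, crate K5, crate K7, crate M1, crate R4]
9. Courier goes to the north bank with crate K4 and crate M2.  [the south bank: — | the north bank: crate K3, crate K4, crate K5, crate K7, crate M1, crate M2, crate R4]

9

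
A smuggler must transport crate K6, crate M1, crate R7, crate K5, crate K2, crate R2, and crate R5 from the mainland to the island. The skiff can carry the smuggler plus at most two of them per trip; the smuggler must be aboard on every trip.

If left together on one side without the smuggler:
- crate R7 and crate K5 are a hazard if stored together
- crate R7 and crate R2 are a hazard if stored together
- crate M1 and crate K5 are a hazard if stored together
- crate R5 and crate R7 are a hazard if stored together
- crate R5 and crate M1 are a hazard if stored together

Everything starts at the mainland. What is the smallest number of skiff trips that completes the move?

Counting alone: the smuggler can take at most 2 across per trip to the island, so moving all 7 needs at least 4 loaded trips out, with a return between consecutive ones — at least 7 crossings.
The safety rule pushes this higher. Following every safe sequence of crossings, the most of the 7 that can be at the island as the skiff arrives there on crossing 7 is 6 — never all 7.
So no plan with fewer than 9 crossings exists, and this one achieves 9:
1. Smuggler goes to the island with crate M1 and crate R7.  [the mainland: crate K2, crate K5, crate K6, crate R2, crate R5 | the island: crate M1, crate R7]
2. Smuggler goes back to the mainland alone.  [the mainland: crate K2, crate K5, crate K6, crate R2, crate R5 | the island: crate M1, crate R7]
3. Smuggler goes to the island with crate K6.  [the mainland: crate K2, crate K5, crate R2, crate R5 | the island: crate K6, crate M1, crate R7]
4. Smuggler goes back to the mainland alone.  [the mainland: crate K2, crate K5, crate R2, crate R5 | the island: crate K6, crate M1, crate R7]
5. Smuggler goes to the island with crate K2 and crate K5.  [the mainland: crate R2, crate R5 | the island: crate K2, crate K5, crate K6, crate M1, crate R7]
6. Smuggler goes back to the mainland with crate M1 and crate R7.  [the mainland: crate M1, crate R2, crate R5, crate R7 | the island: crate K2, crate K5, crate K6]
7. Smuggler goes to the island with crate R2 and crate R5.  [the mainland: crate M1, crate R7 | the island: crate K2, crate K5, crate K6, crate R2, crate R5]
8. Smuggler goes back to the mainland alone.  [the mainland: crate M1, crate R7 | the island: crate K2, crate K5, crate K6, crate R2, crate R5]
9. Smuggler goes to the island with crate M1 and crate R7.  [the mainland: — | the island: crate K2, crate K5, crate K6, crate M1, crate R2, crate R5, crate R7]

9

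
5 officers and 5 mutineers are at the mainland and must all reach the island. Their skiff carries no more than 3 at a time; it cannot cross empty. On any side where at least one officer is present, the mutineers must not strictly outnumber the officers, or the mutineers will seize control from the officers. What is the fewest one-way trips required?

Counting alone: each trip to the island takes at most 3 across and each return brings at least 1 back, so after t trips out (and t−1 returns) at most 3t − (t−1) of the 10 are across; that first reaches 10 at t = 5, so at least 9 crossings are needed.
The safety rule pushes this higher. Following every safe sequence of crossings, the most of the 10 that can be at the island as the skiff arrives there on crossing 9 is 9 — never all 10.
So no plan with fewer than 11 crossings exists, and this one achieves 11:
1. 2 mutineers → the island.  (the mainland: 5O 3M; the island: 0O 2M)
2. 1 mutineer ← the mainland.  (the mainland: 5O 4M; the island: 0O 1M)
3. 3 mutineers → the island.  (the mainland: 5O 1M; the island: 0O 4M)
4. 1 mutineer ← the mainland.  (the mainland: 5O 2M; the island: 0O 3M)
5. 3 officers → the island.  (the mainland: 2O 2M; the island: 3O 3M)
6. 1 officer and 1 mutineer ← the mainland.  (the mainland: 3O 3M; the island: 2O 2M)
7. 3 officers → the island.  (the mainland: 0O 3M; the island: 5O 2M)
8. 1 mutineer ← the mainland.  (the mainland: 0O 4M; the island: 5O 1M)
9. 2 mutineers → the island.  (the mainland: 0O 2M; the island: 5O 3M)
10. 1 mutineer ← the mainland.  (the mainland: 0O 3M; the island: 5O 2M)
11. 3 mutineers → the island.  (the mainland: 0O 0M; the island: 5O 5M)

11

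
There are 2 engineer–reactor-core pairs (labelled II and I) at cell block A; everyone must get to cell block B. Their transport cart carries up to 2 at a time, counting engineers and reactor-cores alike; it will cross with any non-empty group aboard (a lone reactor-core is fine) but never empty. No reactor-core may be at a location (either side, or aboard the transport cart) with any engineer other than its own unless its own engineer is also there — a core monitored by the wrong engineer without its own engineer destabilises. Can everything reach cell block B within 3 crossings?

Counting alone: each trip to cell block B takes at most 2 across and each return brings at least 1 back, so after t trips out (and t−1 returns) at most 2t − (t−1) of the 4 are across; that first reaches 4 at t = 3, so at least 5 crossings are needed.
Since 3 < 5, 3 crossings cannot be enough. (The shortest complete plan in fact takes 5:)
1. engineer II and reactor-core II cross → cell block B.
2. engineer II crosses ← cell block A.
3. engineer I and engineer II cross → cell block B.
4. engineer I crosses ← cell block A.
5. engineer I and reactor-core I cross → cell block B.

No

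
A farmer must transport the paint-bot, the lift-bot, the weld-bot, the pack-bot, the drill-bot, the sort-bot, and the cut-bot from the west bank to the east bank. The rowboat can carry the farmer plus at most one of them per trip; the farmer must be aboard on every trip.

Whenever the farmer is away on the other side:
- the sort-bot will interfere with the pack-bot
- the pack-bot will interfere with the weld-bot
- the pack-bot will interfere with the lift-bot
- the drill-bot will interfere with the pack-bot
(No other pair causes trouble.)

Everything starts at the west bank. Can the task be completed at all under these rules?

No

Following every safe sequence of crossings from the start, the most of the 7 that can be at the east bank as the rowboat arrives there on crossings 1, 3, 5, 7 is 1, 2, 3, 4 respectively; the best ever achieved is 4 of 7.
From crossing 9 on, no configuration arises that was not already reachable earlier: only 44 distinct safe configurations (who is on which side, and where the rowboat is) can ever be reached, none of them has everyone across, and every continuation just revisits them. So no valid plan exists.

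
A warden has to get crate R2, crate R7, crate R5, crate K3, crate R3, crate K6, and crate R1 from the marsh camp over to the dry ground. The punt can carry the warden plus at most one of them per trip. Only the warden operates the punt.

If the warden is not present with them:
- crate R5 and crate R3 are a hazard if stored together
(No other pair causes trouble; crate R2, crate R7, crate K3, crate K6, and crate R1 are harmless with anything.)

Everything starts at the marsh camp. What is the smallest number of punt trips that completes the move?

13

Counting alone: the warden can take at most 1 across per trip to the dry ground, so moving all 7 needs at least 7 loaded trips out, with a return between consecutive ones — at least 13 crossings.
The plan below uses exactly 13 crossings, so it is optimal:
1. Warden goes to the dry ground with crate R5.  [the marsh camp: crate K3, crate K6, crate R1, crate R2, crate R3, crate R7 | the dry ground: crate R5]
2. Warden goes back to the marsh camp alone.  [the marsh camp: crate K3, crate K6, crate R1, crate R2, crate R3, crate R7 | the dry ground: crate R5]
3. Warden goes to the dry ground with crate R2.  [the marsh camp: crate K3, crate K6, crate R1, crate R3, crate R7 | the dry ground: crate R2, crate R5]
4. Warden goes back to the marsh camp alone.  [the marsh camp: crate K3, crate K6, crate R1, crate R3, crate R7 | the dry ground: crate R2, crate R5]
5. Warden goes to the dry ground with crate R7.  [the marsh camp: crate K3, crate K6, crate R1, crate R3 | the dry ground: crate R2, crate R5, crate R7]
6. Warden goes back to the marsh camp alone.  [the marsh camp: crate K3, crate K6, crate R1, crate R3 | the dry ground: crate R2, crate R5, crate R7]
7. Warden goes to the dry ground with crate K3.  [the marsh camp: crate K6, crate R1, crate R3 | the dry ground: crate K3, crate R2, crate R5, crate R7]
8. Warden goes back to the marsh camp alone.  [the marsh camp: crate K6, crate R1, crate R3 | the dry ground: crate K3, crate R2, crate R5, crate R7]
9. Warden goes to the dry ground with crate K6.  [the marsh camp: crate R1, crate R3 | the dry ground: crate K3, crate K6, crate R2, crate R5, crate R7]
10. Warden goes back to the marsh camp alone.  [the marsh camp: crate R1, crate R3 | the dry ground: crate K3, crate K6, crate R2, crate R5, crate R7]
11. Warden goes to the dry ground with crate R1.  [the marsh camp: crate R3 | the dry ground: crate K3, crate K6, crate R1, crate R2, crate R5, crate R7]
12. Warden goes back to the marsh camp alone.  [the marsh camp: crate R3 | the dry ground: crate K3, crate K6, crate R1, crate R2, crate R5, crate R7]
13. Warden goes to the dry ground with crate R3.  [the marsh camp: — | the dry ground: crate K3, crate K6, crate R1, crate R2, crate R3, crate R5, crate R7]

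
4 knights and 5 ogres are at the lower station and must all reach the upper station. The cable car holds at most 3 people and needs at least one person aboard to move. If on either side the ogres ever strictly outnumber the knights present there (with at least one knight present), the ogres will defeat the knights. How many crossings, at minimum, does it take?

The ogres already outnumber the knights at the lower station before anyone moves, so the starting position itself is disallowed.

impossible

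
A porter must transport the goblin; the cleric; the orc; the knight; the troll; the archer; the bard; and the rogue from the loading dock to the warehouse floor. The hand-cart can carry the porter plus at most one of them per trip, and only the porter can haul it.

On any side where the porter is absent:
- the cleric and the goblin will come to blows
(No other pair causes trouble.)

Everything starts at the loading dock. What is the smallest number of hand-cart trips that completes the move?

Counting alone: the porter can take at most 1 across per trip to the warehouse floor, so moving all 8 needs at least 8 loaded trips out, with a return between consecutive ones — at least 15 crossings.
The plan below uses exactly 15 crossings, so it is optimal:
1. Porter goes to the warehouse floor with the goblin.  [the loading dock: the archer, the bard, the cleric, the knight, the orc, the rogue, the troll | the warehouse floor: the goblin]
2. Porter goes back to the loading dock alone.  [the loading dock: the archer, the bard, the cleric, the knight, the orc, the rogue, the troll | the warehouse floor: the goblin]
3. Porter goes to the warehouse floor with the orc.  [the loading dock: the archer, the bard, the cleric, the knight, the rogue, the troll | the warehouse floor: the goblin, the orc]
4. Porter goes back to the loading dock alone.  [the loading dock: the archer, the bard, the cleric, the knight, the rogue, the troll | the warehouse floor: the goblin, the orc]
5. Porter goes to the warehouse floor with the knight.  [the loading dock: the archer, the bard, the cleric, the rogue, the troll | the warehouse floor: the goblin, the knight, the orc]
6. Porter goes back to the loading dock alone.  [the loading dock: the archer, the bard, the cleric, the rogue, the troll | the warehouse floor: the goblin, the knight, the orc]
7. Porter goes to the warehouse floor with the troll.  [the loading dock: the archer, the bard, the cleric, the rogue | the warehouse floor: the goblin, the knight, the orc, the troll]
8. Porter goes back to the loading dock alone.  [the loading dock: the archer, the bard, the cleric, the rogue | the warehouse floor: the goblin, the knight, the orc, the troll]
9. Porter goes to the warehouse floor with the archer.  [the loading dock: the bard, the cleric, the rogue | the warehouse floor: the archer, the goblin, the knight, the orc, the troll]
10. Porter goes back to the loading dock alone.  [the loading dock: the bard, the cleric, the rogue | the warehouse floor: the archer, the goblin, the knight, the orc, the troll]
11. Porter goes to the warehouse floor with the bard.  [the loading dock: the cleric, the rogue | the warehouse floor: the archer, the bard, the goblin, the knight, the orc, the troll]
12. Porter goes back to the loading dock alone.  [the loading dock: the cleric, the rogue | the warehouse floor: the archer, the bard, the goblin, the knight, the orc, the troll]
13. Porter goes to the warehouse floor with the rogue.  [the loading dock: the cleric | the warehouse floor: the archer, the bard, the goblin, the knight, the orc, the rogue, the troll]
14. Porter goes back to the loading dock alone.  [the loading dock: the cleric | the warehouse floor: the archer, the bard, the goblin, the knight, the orc, the rogue, the troll]
15. Porter goes to the warehouse floor with the cleric.  [the loading dock: — | the warehouse floor: the archer, the bard, the cleric, the goblin, the knight, the orc, the rogue, the troll]

15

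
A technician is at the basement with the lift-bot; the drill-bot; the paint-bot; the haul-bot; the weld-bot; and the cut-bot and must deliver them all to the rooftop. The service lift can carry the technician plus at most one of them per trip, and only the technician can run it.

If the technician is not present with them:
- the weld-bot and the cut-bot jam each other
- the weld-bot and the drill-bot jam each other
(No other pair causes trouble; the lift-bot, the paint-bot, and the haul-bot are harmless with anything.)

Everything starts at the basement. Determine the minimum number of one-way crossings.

13

Counting alone: the technician can take at most 1 across per trip to the rooftop, so moving all 6 needs at least 6 loaded trips out, with a return between consecutive ones — at least 11 crossings.
The safety rule pushes this higher. Following every safe sequence of crossings, the most of the 6 that can be at the rooftop as the service lift arrives there on crossing 11 is 5 — never all 6.
So no plan with fewer than 13 crossings exists, and this one achieves 13:
1. Technician goes to the rooftop with the weld-bot.
2. Technician goes back to the basement alone.
3. Technician goes to the rooftop with the lift-bot.
4. Technician goes back to the basement alone.
5. Technician goes to the rooftop with the drill-bot.
6. Technician goes back to the basement with the weld-bot.
7. Technician goes to the rooftop with the cut-bot.
8. Technician goes back to the basement alone.
9. Technician goes to the rooftop with the paint-bot.
10. Technician goes back to the basement alone.
11. Technician goes to the rooftop with the haul-bot.
12. Technician goes back to the basement alone.
13. Technician goes to the rooftop with the weld-bot.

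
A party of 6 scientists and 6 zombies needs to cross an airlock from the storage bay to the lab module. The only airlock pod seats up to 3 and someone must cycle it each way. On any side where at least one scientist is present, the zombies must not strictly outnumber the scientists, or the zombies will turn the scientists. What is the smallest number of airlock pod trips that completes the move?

Following every safe sequence of crossings from the start, the most of the 12 that can be at the lab module as the airlock pod arrives there on crossings 1, 3, 5 is 3, 5, 6 respectively; the best ever achieved is 6 of 12.
From crossing 7 on, no configuration arises that was not already reachable earlier: only 17 distinct safe configurations (who is on which side, and where the airlock pod is) can ever be reached, none of them has everyone across, and every continuation just revisits them. They are: 0 scientists + 0 zombies across (airlock pod back at the start); 0 scientists + 1 zombie across (airlock pod there); 0 scientists + 1 zombie across (airlock pod back at the start); 0 scientists + 2 zombies across (airlock pod there); 0 scientists + 2 zombies across (airlock pod back at the start); 0 scientists + 3 zombies across (airlock pod there); 0 scientists + 3 zombies across (airlock pod back at the start); 0 scientists + 4 zombies across (airlock pod there); 0 scientists + 4 zombies across (airlock pod back at the start); 0 scientists + 5 zombies across (airlock pod there); 0 scientists + 5 zombies across (airlock pod back at the start); 0 scientists + 6 zombies across (airlock pod there); 1 scientist + 1 zombie across (airlock pod there); 1 scientist + 1 zombie across (airlock pod back at the start); 2 scientists + 2 zombies across (airlock pod there); 2 scientists + 2 zombies across (airlock pod back at the start); 3 scientists + 3 zombies across (airlock pod there). So no valid plan exists.

impossible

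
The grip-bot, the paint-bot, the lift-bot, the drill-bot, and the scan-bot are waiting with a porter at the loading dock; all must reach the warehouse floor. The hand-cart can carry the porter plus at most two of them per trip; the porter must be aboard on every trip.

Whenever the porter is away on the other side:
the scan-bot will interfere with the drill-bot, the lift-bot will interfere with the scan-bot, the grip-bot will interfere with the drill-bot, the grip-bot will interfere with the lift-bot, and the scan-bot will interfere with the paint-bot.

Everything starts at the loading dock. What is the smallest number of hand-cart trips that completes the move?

Counting alone: the porter can take at most 2 across per trip to the warehouse floor, so moving all 5 needs at least 3 loaded trips out, with a return between consecutive ones — at least 5 crossings.
The safety rule pushes this higher. Following every safe sequence of crossings, the most of the 5 that can be at the warehouse floor as the hand-cart arrives there on crossing 5 is 4 — never all 5.
So no plan with fewer than 7 crossings exists, and this one achieves 7:
1. Porter goes to the warehouse floor with the grip-bot and the scan-bot.  [the loading dock: the drill-bot, the lift-bot, the paint-bot | the warehouse floor: the grip-bot, the scan-bot]
2. Porter goes back to the loading dock alone.  [the loading dock: the drill-bot, the lift-bot, the paint-bot | the warehouse floor: the grip-bot, the scan-bot]
3. Porter goes to the warehouse floor with the paint-bot.  [the loading dock: the drill-bot, the lift-bot | the warehouse floor: the grip-bot, the paint-bot, the scan-bot]
4. Porter goes back to the loading dock with the scan-bot.  [the loading dock: the drill-bot, the lift-bot, the scan-bot | the warehouse floor: the grip-bot, the paint-bot]
5. Porter goes to the warehouse floor with the drill-bot and the lift-bot.  [the loading dock: the scan-bot | the warehouse floor: the drill-bot, the grip-bot, the lift-bot, the paint-bot]
6. Porter goes back to the loading dock with the grip-bot.  [the loading dock: the grip-bot, the scan-bot | the warehouse floor: the drill-bot, the lift-bot, the paint-bot]
7. Porter goes to the warehouse floor with the grip-bot and the scan-bot.  [the loading dock: — | the warehouse floor: the drill-bot, the grip-bot, the lift-bot, the paint-bot, the scan-bot]

7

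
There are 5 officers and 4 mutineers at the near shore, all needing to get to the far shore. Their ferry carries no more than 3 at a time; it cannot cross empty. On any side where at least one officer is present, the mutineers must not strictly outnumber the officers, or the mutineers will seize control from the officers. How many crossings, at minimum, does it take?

7

Counting alone: each trip to the far shore takes at most 3 across and each return brings at least 1 back, so after t trips out (and t−1 returns) at most 3t − (t−1) of the 9 are across; that first reaches 9 at t = 4, so at least 7 crossings are needed.
The plan below uses exactly 7 crossings, so it is optimal:
1. 3 mutineers → the far shore.  (the near shore: 5O 1M; the far shore: 0O 3M)
2. 1 mutineer ← the near shore.  (the near shore: 5O 2M; the far shore: 0O 2M)
3. 3 officers → the far shore.  (the near shore: 2O 2M; the far shore: 3O 2M)
4. 1 officer ← the near shore.  (the near shore: 3O 2M; the far shore: 2O 2M)
5. 2 officers and 1 mutineer → the far shore.  (the near shore: 1O 1M; the far shore: 4O 3M)
6. 1 officer ← the near shore.  (the near shore: 2O 1M; the far shore: 3O 3M)
7. 2 officers and 1 mutineer → the far shore.  (the near shore: 0O 0M; the far shore: 5O 4M)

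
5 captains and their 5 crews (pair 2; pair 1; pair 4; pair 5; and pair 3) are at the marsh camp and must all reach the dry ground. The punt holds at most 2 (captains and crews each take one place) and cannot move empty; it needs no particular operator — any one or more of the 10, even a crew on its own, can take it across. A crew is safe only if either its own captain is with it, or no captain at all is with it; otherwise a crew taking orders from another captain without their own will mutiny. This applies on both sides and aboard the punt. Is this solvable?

Following every safe sequence of crossings from the start, the most of the 10 that can be at the dry ground as the punt arrives there on crossings 1, 3, 5, 7 is 2, 3, 4, 5 respectively; the best ever achieved is 5 of 10.
From crossing 9 on, no configuration arises that was not already reachable earlier: only 82 distinct safe configurations (who is on which side, and where the punt is) can ever be reached, none of them has everyone across, and every continuation just revisits them. So no valid plan exists.

No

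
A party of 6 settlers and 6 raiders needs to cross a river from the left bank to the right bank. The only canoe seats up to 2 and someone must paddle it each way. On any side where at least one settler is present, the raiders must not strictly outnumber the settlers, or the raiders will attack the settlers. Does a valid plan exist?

Following every safe sequence of crossings from the start, the most of the 12 that can be at the right bank as the canoe arrives there on crossings 1, 3, 5, 7, 9 is 2, 3, 4, 5, 6 respectively; the best ever achieved is 6 of 12.
From crossing 11 on, no configuration arises that was not already reachable earlier: only 15 distinct safe configurations (who is on which side, and where the canoe is) can ever be reached, none of them has everyone across, and every continuation just revisits them. They are: 0 settlers + 0 raiders across (canoe back at the start); 0 settlers + 1 raider across (canoe there); 0 settlers + 1 raider across (canoe back at the start); 0 settlers + 2 raiders across (canoe there); 0 settlers + 2 raiders across (canoe back at the start); 0 settlers + 3 raiders across (canoe there); 0 settlers + 3 raiders across (canoe back at the start); 0 settlers + 4 raiders across (canoe there); 0 settlers + 4 raiders across (canoe back at the start); 0 settlers + 5 raiders across (canoe there); 0 settlers + 5 raiders across (canoe back at the start); 0 settlers + 6 raiders across (canoe there); 1 settler + 1 raider across (canoe there); 1 settler + 1 raider across (canoe back at the start); 2 settlers + 2 raiders across (canoe there). So no valid plan exists.

No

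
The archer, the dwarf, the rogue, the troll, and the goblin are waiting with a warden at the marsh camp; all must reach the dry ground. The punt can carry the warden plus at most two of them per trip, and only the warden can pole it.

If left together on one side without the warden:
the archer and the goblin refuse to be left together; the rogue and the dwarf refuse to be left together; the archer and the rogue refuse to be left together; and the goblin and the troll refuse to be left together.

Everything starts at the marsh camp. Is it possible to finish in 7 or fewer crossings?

Yes — this plan uses 7 crossings (≤ 7):
1. Warden goes to the dry ground with the goblin and the rogue.
2. Warden goes back to the marsh camp alone.
3. Warden goes to the dry ground with the archer.
4. Warden goes back to the marsh camp with the goblin and the rogue.
5. Warden goes to the dry ground with the dwarf and the troll.
6. Warden goes back to the marsh camp alone.
7. Warden goes to the dry ground with the goblin and the rogue.

Yes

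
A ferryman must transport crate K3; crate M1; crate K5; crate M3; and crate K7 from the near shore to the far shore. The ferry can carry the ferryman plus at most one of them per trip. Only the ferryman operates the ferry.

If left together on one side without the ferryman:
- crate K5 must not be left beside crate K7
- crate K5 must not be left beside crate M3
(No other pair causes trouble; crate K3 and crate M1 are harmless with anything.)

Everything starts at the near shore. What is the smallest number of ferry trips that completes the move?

11

Counting alone: the ferryman can take at most 1 across per trip to the far shore, so moving all 5 needs at least 5 loaded trips out, with a return between consecutive ones — at least 9 crossings.
The safety rule pushes this higher. Following every safe sequence of crossings, the most of the 5 that can be at the far shore as the ferry arrives there on crossing 9 is 4 — never all 5.
So no plan with fewer than 11 crossings exists, and this one achieves 11:
1. Ferryman goes to the far shore with crate K5.
2. Ferryman goes back to the near shore alone.
3. Ferryman goes to the far shore with crate K3.
4. Ferryman goes back to the near shore alone.
5. Ferryman goes to the far shore with crate M1.
6. Ferryman goes back to the near shore alone.
7. Ferryman goes to the far shore with crate M3.
8. Ferryman goes back to the near shore with crate K5.
9. Ferryman goes to the far shore with crate K7.
10. Ferryman goes back to the near shore alone.
11. Ferryman goes to the far shore with crate K5.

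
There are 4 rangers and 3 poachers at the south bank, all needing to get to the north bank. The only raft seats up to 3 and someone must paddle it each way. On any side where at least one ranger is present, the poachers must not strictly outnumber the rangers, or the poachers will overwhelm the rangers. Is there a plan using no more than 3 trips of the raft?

No

Counting alone: each trip to the north bank takes at most 3 across and each return brings at least 1 back, so after t trips out (and t−1 returns) at most 3t − (t−1) of the 7 are across; that first reaches 7 at t = 3, so at least 5 crossings are needed.
Since 3 < 5, 3 crossings cannot be enough. (The shortest complete plan in fact takes 5:)
1. 3 poachers → the north bank.  (the south bank: 4R 0P; the north bank: 0R 3P)
2. 1 poacher ← the south bank.  (the south bank: 4R 1P; the north bank: 0R 2P)
3. 3 rangers → the north bank.  (the south bank: 1R 1P; the north bank: 3R 2P)
4. 1 ranger ← the south bank.  (the south bank: 2R 1P; the north bank: 2R 2P)
5. 2 rangers and 1 poacher → the north bank.  (the south bank: 0R 0P; the north bank: 4R 3P)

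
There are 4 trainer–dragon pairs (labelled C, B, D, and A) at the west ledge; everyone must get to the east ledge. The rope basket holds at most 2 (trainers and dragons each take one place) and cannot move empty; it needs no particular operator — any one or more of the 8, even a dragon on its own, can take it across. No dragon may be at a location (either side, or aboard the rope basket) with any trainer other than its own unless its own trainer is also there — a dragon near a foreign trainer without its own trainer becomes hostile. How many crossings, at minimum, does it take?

Following every safe sequence of crossings from the start, the most of the 8 that can be at the east ledge as the rope basket arrives there on crossings 1, 3, 5 is 2, 3, 4 respectively; the best ever achieved is 4 of 8.
From crossing 7 on, no configuration arises that was not already reachable earlier: only 44 distinct safe configurations (who is on which side, and where the rope basket is) can ever be reached, none of them has everyone across, and every continuation just revisits them. So no valid plan exists.

impossible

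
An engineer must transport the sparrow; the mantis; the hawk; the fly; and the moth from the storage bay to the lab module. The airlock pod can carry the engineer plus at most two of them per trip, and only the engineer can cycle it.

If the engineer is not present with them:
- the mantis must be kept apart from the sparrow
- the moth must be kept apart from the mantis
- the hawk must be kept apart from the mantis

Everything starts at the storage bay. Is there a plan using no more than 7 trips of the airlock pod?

Yes — this plan uses 5 crossings (≤ 7):
1. Engineer goes to the lab module with the mantis and the sparrow.
2. Engineer goes back to the storage bay with the mantis.
3. Engineer goes to the lab module with the hawk and the moth.
4. Engineer goes back to the storage bay alone.
5. Engineer goes to the lab module with the fly and the mantis.

Yes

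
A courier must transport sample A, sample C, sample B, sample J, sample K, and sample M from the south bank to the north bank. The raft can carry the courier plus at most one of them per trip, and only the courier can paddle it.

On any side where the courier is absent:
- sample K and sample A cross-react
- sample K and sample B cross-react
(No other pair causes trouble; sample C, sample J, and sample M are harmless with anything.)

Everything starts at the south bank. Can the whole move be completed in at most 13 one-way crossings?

Yes

Yes — this plan uses 13 crossings (≤ 13):
1. Courier goes to the north bank with sample K.
2. Courier goes back to the south bank alone.
3. Courier goes to the north bank with sample A.
4. Courier goes back to the south bank with sample K.
5. Courier goes to the north bank with sample B.
6. Courier goes back to the south bank alone.
7. Courier goes to the north bank with sample C.
8. Courier goes back to the south bank alone.
9. Courier goes to the north bank with sample J.
10. Courier goes back to the south bank alone.
11. Courier goes to the north bank with sample M.
12. Courier goes back to the south bank alone.
13. Courier goes to the north bank with sample K.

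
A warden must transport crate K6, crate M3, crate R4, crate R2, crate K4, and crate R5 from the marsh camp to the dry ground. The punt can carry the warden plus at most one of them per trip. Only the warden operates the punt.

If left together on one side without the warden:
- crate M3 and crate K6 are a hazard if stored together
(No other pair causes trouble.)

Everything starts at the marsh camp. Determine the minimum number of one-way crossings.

Counting alone: the warden can take at most 1 across per trip to the dry ground, so moving all 6 needs at least 6 loaded trips out, with a return between consecutive ones — at least 11 crossings.
The plan below uses exactly 11 crossings, so it is optimal:
1. Warden goes to the dry ground with crate K6.
2. Warden goes back to the marsh camp alone.
3. Warden goes to the dry ground with crate R4.
4. Warden goes back to the marsh camp alone.
5. Warden goes to the dry ground with crate R2.
6. Warden goes back to the marsh camp alone.
7. Warden goes to the dry ground with crate K4.
8. Warden goes back to the marsh camp alone.
9. Warden goes to the dry ground with crate R5.
10. Warden goes back to the marsh camp alone.
11. Warden goes to the dry ground with crate M3.

11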